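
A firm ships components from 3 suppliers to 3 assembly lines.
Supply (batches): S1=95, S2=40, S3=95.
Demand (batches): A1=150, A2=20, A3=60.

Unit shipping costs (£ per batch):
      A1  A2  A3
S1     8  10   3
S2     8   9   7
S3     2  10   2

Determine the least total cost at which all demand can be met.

990

An optimal shipping plan:
  S1→A1: 35 × £8 = £280
  S1→A3: 60 × £3 = £180
  S2→A1: 20 × £8 = £160
  S2→A2: 20 × £9 = £180
  S3→A1: 95 × £2 = £190
Total = 280 + 180 + 160 + 180 + 190 = £990.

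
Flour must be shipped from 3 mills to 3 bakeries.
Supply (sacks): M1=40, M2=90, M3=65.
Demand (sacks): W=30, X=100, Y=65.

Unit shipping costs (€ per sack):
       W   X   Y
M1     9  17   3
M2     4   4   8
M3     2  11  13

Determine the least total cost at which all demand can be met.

A cheapest plan:
  M1–Y: 40 × €3 = €120
  M2–X: 90 × €4 = €360
  M3–W: 30 × €2 = €60
  M3–X: 10 × €11 = €110
  M3–Y: 25 × €13 = €325
Total = 120 + 360 + 60 + 110 + 325 = €975.

975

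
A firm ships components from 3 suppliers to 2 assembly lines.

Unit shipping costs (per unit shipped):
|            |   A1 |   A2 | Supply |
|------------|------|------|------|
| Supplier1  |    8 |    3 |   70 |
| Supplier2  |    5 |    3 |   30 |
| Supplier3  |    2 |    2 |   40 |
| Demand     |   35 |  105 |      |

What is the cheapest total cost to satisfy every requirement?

One minimum-cost allocation:
  Supplier1→A2: 70 × 3 = 210
  Supplier2→A2: 30 × 3 = 90
  Supplier3→A1: 35 × 2 = 70
  Supplier3→A2: 5 × 2 = 10
Total = 210 + 90 + 70 + 10 = 380.

380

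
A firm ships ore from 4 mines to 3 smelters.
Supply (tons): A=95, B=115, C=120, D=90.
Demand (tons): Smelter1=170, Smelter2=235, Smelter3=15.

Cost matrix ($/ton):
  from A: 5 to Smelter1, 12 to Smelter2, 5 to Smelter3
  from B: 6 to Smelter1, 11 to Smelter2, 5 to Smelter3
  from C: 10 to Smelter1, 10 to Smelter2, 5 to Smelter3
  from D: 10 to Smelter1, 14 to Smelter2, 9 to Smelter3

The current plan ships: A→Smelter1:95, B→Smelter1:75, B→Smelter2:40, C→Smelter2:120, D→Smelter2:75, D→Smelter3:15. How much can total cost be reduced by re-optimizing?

Current plan cost = 95·5 + 75·6 + 40·11 + 120·10 + 75·14 + 15·9 = $3750.
Optimal plan:
  A to Smelter1: 95 × $5 = $475
  B to Smelter1: 75 × $6 = $450
  B to Smelter2: 25 × $11 = $275
  B to Smelter3: 15 × $5 = $75
  C to Smelter2: 120 × $10 = $1200
  D to Smelter2: 90 × $14 = $1260
Optimal cost = $3735.
Saving = 3750 − 3735 = $15.

15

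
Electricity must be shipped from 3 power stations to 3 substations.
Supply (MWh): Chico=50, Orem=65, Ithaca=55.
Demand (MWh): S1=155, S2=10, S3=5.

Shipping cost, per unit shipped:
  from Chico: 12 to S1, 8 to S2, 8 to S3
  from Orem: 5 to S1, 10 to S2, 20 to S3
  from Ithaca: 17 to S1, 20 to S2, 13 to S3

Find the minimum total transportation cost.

1800

One minimum-cost allocation:
  Chico–S1: 35 × 12 = 420
  Chico–S2: 10 × 8 = 80
  Chico–S3: 5 × 8 = 40
  Orem–S1: 65 × 5 = 325
  Ithaca–S1: 55 × 17 = 935
Total = 420 + 80 + 40 + 325 + 935 = 1800.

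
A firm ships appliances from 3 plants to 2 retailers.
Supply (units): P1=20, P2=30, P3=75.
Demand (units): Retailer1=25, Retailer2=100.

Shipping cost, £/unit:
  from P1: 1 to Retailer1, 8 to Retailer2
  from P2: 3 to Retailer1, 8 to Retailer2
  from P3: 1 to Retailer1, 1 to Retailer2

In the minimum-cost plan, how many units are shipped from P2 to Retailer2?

Solving gives:
  P1->Retailer1: 20 × £1 = £20
  P2->Retailer1: 5 × £3 = £15
  P2->Retailer2: 25 × £8 = £200
  P3->Retailer2: 75 × £1 = £75
Total cost = £310.
So P2→Retailer2 carries 25 units.

25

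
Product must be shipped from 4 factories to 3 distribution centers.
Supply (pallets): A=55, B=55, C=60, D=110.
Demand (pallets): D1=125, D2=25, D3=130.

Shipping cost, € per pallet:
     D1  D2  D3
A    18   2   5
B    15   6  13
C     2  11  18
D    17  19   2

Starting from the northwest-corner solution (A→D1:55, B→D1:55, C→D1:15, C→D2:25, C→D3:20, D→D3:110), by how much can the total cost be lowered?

1205

Current plan cost = 55·18 + 55·15 + 15·2 + 25·11 + 20·18 + 110·2 = €2700.
Optimal plan:
  A->D1: 10 × €18 = €180
  A->D2: 25 × €2 = €50
  A->D3: 20 × €5 = €100
  B->D1: 55 × €15 = €825
  C->D1: 60 × €2 = €120
  D->D3: 110 × €2 = €220
Optimal cost = €1495.
Saving = 2700 − 1495 = €1205.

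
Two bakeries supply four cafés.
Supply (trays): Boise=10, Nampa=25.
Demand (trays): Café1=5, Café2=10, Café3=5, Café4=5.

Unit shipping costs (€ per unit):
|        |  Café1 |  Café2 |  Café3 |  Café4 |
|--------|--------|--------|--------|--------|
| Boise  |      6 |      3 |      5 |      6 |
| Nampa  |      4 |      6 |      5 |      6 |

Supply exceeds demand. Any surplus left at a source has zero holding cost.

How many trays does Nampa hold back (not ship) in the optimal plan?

Minimum-cost shipments:
  Boise→Café2: 10 × €3 = €30
  Nampa→Café1: 5 × €4 = €20
  Nampa→Café3: 5 × €5 = €25
  Nampa→Café4: 5 × €6 = €30
Total cost = €105.
Nampa ships 15 of its 25, leaving 10.

10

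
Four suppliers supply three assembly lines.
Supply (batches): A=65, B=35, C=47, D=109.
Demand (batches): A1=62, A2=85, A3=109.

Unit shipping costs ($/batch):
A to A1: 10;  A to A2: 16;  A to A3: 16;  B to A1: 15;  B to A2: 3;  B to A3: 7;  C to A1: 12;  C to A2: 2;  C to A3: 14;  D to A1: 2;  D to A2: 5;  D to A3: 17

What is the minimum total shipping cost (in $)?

1846

Optimal allocation:
  A→A3: 65 × $16 = $1040
  B→A3: 35 × $7 = $245
  C→A2: 38 × $2 = $76
  C→A3: 9 × $14 = $126
  D→A1: 62 × $2 = $124
  D→A2: 47 × $5 = $235
Total = 1040 + 245 + 76 + 126 + 124 + 235 = $1846.
(Supply check: A ships 65; B ships 35; C ships 47; D ships 109.)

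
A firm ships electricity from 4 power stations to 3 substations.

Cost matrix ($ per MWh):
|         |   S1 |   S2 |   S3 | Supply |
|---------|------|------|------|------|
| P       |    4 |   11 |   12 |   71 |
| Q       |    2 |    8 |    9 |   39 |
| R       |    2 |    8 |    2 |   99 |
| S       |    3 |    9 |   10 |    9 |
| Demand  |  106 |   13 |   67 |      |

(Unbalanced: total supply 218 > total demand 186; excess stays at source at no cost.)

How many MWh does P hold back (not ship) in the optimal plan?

32

An optimal plan:
  P to S1: 39 × $4 = $156
  Q to S1: 39 × $2 = $78
  R to S1: 19 × $2 = $38
  R to S2: 13 × $8 = $104
  R to S3: 67 × $2 = $134
  S to S1: 9 × $3 = $27
Total cost = $537.
P ships 39 of its 71, leaving 32.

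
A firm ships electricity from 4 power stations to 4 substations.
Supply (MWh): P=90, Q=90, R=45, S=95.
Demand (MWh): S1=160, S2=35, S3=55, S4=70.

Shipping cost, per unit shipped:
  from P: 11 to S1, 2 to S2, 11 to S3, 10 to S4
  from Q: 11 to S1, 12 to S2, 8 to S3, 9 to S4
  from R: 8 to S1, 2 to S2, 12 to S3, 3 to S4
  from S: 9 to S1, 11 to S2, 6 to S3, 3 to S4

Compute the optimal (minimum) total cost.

Optimal allocation:
  P to S1: 55 × 11 = 605
  P to S2: 35 × 2 = 70
  Q to S1: 60 × 11 = 660
  Q to S3: 30 × 8 = 240
  R to S1: 45 × 8 = 360
  S to S3: 25 × 6 = 150
  S to S4: 70 × 3 = 210
Total = 605 + 70 + 660 + 240 + 360 + 150 + 210 = 2295.

2295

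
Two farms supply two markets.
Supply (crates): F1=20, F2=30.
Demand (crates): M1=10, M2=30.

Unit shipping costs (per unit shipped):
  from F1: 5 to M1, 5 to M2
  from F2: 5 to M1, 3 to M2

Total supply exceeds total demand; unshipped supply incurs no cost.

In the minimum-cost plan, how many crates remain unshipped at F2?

Minimum-cost shipments:
  F1 to M1: 10 × 5 = 50
  F2 to M2: 30 × 3 = 90
Total cost = 140.
F2 ships 30 of its 30, leaving 0.

0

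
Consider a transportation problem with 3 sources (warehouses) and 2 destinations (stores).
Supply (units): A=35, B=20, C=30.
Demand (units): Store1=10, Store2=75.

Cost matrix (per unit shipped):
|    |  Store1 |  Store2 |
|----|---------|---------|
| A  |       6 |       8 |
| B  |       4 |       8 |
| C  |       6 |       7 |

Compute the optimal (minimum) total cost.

610

Optimal allocation:
  A to Store2: 35 units
  B to Store1: 10 units
  B to Store2: 10 units
  C to Store2: 30 units
Total cost = 610.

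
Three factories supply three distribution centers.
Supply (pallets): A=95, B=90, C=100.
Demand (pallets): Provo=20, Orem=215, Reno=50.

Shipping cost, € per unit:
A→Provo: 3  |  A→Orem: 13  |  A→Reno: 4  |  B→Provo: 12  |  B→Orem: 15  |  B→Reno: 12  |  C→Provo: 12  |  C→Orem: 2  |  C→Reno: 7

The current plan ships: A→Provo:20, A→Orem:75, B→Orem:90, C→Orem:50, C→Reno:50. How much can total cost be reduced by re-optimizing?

700

Current plan cost = 20·3 + 75·13 + 90·15 + 50·2 + 50·7 = €2835.
Optimal plan:
  A to Provo: 20 × €3 = €60
  A to Orem: 25 × €13 = €325
  A to Reno: 50 × €4 = €200
  B to Orem: 90 × €15 = €1350
  C to Orem: 100 × €2 = €200
Optimal cost = €2135.
Saving = 2835 − 2135 = €700.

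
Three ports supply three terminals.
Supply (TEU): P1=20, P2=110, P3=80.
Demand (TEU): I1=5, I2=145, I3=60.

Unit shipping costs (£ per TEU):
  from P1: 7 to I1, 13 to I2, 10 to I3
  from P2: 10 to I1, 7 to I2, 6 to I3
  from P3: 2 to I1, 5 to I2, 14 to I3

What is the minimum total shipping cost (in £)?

One minimum-cost allocation:
  P1–I1: 5 × £7 = £35
  P1–I3: 15 × £10 = £150
  P2–I2: 65 × £7 = £455
  P2–I3: 45 × £6 = £270
  P3–I2: 80 × £5 = £400
Total = 35 + 150 + 455 + 270 + 400 = £1310.
(Supply check: P1 ships 20; P2 ships 110; P3 ships 80.)

1310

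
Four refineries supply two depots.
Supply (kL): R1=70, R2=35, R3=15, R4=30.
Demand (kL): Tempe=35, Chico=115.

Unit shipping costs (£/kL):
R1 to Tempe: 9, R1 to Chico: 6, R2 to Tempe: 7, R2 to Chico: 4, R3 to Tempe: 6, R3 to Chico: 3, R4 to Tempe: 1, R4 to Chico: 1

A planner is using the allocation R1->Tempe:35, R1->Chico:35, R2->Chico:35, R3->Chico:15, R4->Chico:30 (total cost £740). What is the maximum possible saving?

90

Current plan cost = 35·9 + 35·6 + 35·4 + 15·3 + 30·1 = £740.
Optimal plan:
  R1–Tempe: 5 × £9 = £45
  R1–Chico: 65 × £6 = £390
  R2–Chico: 35 × £4 = £140
  R3–Chico: 15 × £3 = £45
  R4–Tempe: 30 × £1 = £30
Optimal cost = £650.
Saving = 740 − 650 = £90.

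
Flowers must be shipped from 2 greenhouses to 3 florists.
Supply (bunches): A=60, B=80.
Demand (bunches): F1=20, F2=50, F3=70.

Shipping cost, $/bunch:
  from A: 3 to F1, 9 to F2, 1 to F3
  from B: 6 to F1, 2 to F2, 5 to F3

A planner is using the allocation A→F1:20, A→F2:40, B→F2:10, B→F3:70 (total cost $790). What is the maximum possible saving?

Current plan cost = 20·3 + 40·9 + 10·2 + 70·5 = $790.
Optimal plan:
  A→F3: 60 × $1 = $60
  B→F1: 20 × $6 = $120
  B→F2: 50 × $2 = $100
  B→F3: 10 × $5 = $50
Optimal cost = $330.
Saving = 790 − 330 = $460.

460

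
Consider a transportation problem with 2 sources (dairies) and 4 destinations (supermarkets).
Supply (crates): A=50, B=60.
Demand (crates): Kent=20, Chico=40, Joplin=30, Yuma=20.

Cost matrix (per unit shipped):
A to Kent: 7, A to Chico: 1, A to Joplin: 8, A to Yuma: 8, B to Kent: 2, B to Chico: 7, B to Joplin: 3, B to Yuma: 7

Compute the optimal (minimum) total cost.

A cheapest plan:
  A→Chico: 40 × 1 = 40
  A→Yuma: 10 × 8 = 80
  B→Kent: 20 × 2 = 40
  B→Joplin: 30 × 3 = 90
  B→Yuma: 10 × 7 = 70
Total = 40 + 80 + 40 + 90 + 70 = 320.

320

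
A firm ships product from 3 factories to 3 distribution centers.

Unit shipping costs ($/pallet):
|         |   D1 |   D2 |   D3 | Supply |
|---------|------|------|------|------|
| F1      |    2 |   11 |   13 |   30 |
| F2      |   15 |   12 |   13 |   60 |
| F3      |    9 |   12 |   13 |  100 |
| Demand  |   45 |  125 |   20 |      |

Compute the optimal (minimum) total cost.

1955

An optimal shipping plan:
  F1 to D1: 30 × $2 = $60
  F2 to D2: 40 × $12 = $480
  F2 to D3: 20 × $13 = $260
  F3 to D1: 15 × $9 = $135
  F3 to D2: 85 × $12 = $1020
Total = 60 + 480 + 260 + 135 + 1020 = $1955.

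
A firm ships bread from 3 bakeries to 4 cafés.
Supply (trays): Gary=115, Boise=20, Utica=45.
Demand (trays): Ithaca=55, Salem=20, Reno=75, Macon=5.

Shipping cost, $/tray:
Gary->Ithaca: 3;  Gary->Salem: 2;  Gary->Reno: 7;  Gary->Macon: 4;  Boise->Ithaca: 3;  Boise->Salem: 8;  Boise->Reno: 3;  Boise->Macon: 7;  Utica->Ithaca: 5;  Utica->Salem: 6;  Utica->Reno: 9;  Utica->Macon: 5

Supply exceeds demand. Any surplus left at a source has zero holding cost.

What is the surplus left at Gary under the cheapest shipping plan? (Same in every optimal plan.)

Minimum-cost shipments:
  Gary to Ithaca: 40 × $3 = $120
  Gary to Salem: 20 × $2 = $40
  Gary to Reno: 55 × $7 = $385
  Boise to Reno: 20 × $3 = $60
  Utica to Ithaca: 15 × $5 = $75
  Utica to Macon: 5 × $5 = $25
Total cost = $705.
Gary ships 115 of its 115, leaving 0.

0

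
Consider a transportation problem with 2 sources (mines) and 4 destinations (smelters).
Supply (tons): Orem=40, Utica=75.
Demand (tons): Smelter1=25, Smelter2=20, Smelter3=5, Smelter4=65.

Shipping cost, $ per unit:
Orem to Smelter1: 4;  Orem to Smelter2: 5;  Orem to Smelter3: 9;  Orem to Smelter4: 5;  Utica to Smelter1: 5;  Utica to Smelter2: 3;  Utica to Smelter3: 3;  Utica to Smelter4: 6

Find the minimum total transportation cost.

550

Optimal allocation:
  Orem→Smelter4: 40 × $5 = $200
  Utica→Smelter1: 25 × $5 = $125
  Utica→Smelter2: 20 × $3 = $60
  Utica→Smelter3: 5 × $3 = $15
  Utica→Smelter4: 25 × $6 = $150
Total = 200 + 125 + 60 + 15 + 150 = $550.
(Supply check: Orem ships 40; Utica ships 75.)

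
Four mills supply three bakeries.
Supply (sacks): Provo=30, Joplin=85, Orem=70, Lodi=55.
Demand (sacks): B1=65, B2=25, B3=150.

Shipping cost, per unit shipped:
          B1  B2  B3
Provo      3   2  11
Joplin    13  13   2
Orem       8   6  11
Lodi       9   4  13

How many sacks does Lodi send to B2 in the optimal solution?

25

Solving gives:
  Provo–B1: 30 × 3 = 90
  Joplin–B3: 85 × 2 = 170
  Orem–B1: 5 × 8 = 40
  Orem–B3: 65 × 11 = 715
  Lodi–B1: 30 × 9 = 270
  Lodi–B2: 25 × 4 = 100
Total cost = 1385.
So Lodi→B2 carries 25 sacks.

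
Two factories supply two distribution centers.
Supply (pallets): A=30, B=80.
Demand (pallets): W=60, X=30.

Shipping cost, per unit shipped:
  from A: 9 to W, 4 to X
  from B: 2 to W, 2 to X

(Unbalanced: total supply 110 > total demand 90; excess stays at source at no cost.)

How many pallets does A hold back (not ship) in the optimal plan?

An optimal plan:
  A→X: 10 × 4 = 40
  B→W: 60 × 2 = 120
  B→X: 20 × 2 = 40
Total cost = 200.
A ships 10 of its 30, leaving 20.

20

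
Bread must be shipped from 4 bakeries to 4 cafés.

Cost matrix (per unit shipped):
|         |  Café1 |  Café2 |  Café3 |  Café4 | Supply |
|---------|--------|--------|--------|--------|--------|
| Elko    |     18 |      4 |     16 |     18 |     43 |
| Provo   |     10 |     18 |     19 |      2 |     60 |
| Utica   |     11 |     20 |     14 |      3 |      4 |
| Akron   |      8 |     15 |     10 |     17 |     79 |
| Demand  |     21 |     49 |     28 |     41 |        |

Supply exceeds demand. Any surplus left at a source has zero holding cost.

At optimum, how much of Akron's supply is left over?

An optimal plan:
  Elko–Café2: 43 × 4 = 172
  Provo–Café4: 41 × 2 = 82
  Akron–Café1: 21 × 8 = 168
  Akron–Café2: 6 × 15 = 90
  Akron–Café3: 28 × 10 = 280
Total cost = 792.
Akron ships 55 of its 79, leaving 24.

24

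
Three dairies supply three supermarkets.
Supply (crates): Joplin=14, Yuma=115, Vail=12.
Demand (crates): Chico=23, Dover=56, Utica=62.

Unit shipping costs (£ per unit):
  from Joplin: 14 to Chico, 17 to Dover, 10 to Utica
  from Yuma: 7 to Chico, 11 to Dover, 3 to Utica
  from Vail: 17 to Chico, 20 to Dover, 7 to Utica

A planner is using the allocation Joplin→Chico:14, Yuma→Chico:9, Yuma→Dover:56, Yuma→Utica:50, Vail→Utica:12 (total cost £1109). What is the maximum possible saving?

14

Current plan cost = 14·14 + 9·7 + 56·11 + 50·3 + 12·7 = £1109.
Optimal plan:
  Joplin to Dover: 14 × £17 = £238
  Yuma to Chico: 23 × £7 = £161
  Yuma to Dover: 42 × £11 = £462
  Yuma to Utica: 50 × £3 = £150
  Vail to Utica: 12 × £7 = £84
Optimal cost = £1095.
Saving = 1109 − 1095 = £14.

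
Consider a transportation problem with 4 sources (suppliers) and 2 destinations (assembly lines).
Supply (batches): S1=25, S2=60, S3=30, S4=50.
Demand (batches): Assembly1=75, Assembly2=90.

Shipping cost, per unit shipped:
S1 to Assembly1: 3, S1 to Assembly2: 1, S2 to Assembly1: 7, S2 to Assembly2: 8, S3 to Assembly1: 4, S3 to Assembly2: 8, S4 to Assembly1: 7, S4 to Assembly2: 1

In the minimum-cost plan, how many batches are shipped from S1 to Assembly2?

25

Solving gives:
  S1->Assembly2: 25 × 1 = 25
  S2->Assembly1: 45 × 7 = 315
  S2->Assembly2: 15 × 8 = 120
  S3->Assembly1: 30 × 4 = 120
  S4->Assembly2: 50 × 1 = 50
Total cost = 630.
So S1→Assembly2 carries 25 batches.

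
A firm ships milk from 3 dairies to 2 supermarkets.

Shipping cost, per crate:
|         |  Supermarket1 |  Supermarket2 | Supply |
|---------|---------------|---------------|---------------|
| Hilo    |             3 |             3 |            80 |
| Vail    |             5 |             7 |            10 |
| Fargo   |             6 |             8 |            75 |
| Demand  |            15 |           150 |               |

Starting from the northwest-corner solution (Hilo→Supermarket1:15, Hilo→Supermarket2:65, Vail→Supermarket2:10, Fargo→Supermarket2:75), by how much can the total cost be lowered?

30

Current plan cost = 15·3 + 65·3 + 10·7 + 75·8 = 910.
Optimal plan:
  Hilo->Supermarket2: 80 × 3 = 240
  Vail->Supermarket1: 10 × 5 = 50
  Fargo->Supermarket1: 5 × 6 = 30
  Fargo->Supermarket2: 70 × 8 = 560
Optimal cost = 880.
Saving = 910 − 880 = 30.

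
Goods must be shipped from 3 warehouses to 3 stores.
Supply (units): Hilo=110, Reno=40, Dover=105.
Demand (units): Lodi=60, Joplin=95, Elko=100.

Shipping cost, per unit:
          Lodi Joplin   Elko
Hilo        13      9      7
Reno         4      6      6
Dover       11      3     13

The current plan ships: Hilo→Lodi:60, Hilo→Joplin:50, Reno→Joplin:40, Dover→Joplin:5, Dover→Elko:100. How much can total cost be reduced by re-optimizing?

1400

Current plan cost = 60·13 + 50·9 + 40·6 + 5·3 + 100·13 = 2785.
Optimal plan:
  Hilo→Lodi: 10 × 13 = 130
  Hilo→Elko: 100 × 7 = 700
  Reno→Lodi: 40 × 4 = 160
  Dover→Lodi: 10 × 11 = 110
  Dover→Joplin: 95 × 3 = 285
Optimal cost = 1385.
Saving = 2785 − 1385 = 1400.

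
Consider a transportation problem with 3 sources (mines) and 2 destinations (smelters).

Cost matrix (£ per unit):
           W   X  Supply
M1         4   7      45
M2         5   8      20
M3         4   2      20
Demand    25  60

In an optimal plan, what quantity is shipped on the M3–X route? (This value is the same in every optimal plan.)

Optimal shipments:
  M1->W: 25 × £4 = £100
  M1->X: 20 × £7 = £140
  M2->X: 20 × £8 = £160
  M3->X: 20 × £2 = £40
Total cost = £440.
So M3→X carries 20 tons.

20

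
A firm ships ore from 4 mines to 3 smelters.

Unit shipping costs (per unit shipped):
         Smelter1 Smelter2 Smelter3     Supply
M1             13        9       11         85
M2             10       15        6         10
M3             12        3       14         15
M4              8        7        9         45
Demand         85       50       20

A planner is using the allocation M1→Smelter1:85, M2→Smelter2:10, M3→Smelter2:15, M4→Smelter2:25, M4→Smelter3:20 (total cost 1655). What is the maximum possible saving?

245

Current plan cost = 85·13 + 10·15 + 15·3 + 25·7 + 20·9 = 1655.
Optimal plan:
  M1→Smelter1: 40 × 13 = 520
  M1→Smelter2: 35 × 9 = 315
  M1→Smelter3: 10 × 11 = 110
  M2→Smelter3: 10 × 6 = 60
  M3→Smelter2: 15 × 3 = 45
  M4→Smelter1: 45 × 8 = 360
Optimal cost = 1410.
Saving = 1655 − 1410 = 245.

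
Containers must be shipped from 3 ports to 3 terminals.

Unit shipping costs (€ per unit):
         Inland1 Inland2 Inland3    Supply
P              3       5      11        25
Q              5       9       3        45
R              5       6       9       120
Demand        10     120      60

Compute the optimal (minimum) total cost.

1005

An optimal shipping plan:
  P–Inland1: 10 × €3 = €30
  P–Inland2: 15 × €5 = €75
  Q–Inland3: 45 × €3 = €135
  R–Inland2: 105 × €6 = €630
  R–Inland3: 15 × €9 = €135
Total = 30 + 75 + 135 + 630 + 135 = €1005.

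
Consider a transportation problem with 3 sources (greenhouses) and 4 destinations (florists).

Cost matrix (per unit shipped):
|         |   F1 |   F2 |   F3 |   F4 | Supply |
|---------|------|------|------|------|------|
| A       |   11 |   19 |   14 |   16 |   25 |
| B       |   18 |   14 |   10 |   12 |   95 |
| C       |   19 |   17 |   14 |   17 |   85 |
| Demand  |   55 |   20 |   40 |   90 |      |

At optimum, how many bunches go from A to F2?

0

Solving gives:
  A–F1: 25 × 11 = 275
  B–F3: 5 × 10 = 50
  B–F4: 90 × 12 = 1080
  C–F1: 30 × 19 = 570
  C–F2: 20 × 17 = 340
  C–F3: 35 × 14 = 490
Total cost = 2805.
The route A→F2 is not used.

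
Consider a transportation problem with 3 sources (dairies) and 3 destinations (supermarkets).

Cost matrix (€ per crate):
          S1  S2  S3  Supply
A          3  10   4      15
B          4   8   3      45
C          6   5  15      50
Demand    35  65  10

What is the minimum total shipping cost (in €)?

525

A cheapest plan:
  A→S1: 15 × €3 = €45
  B→S1: 20 × €4 = €80
  B→S2: 15 × €8 = €120
  B→S3: 10 × €3 = €30
  C→S2: 50 × €5 = €250
Total = 45 + 80 + 120 + 30 + 250 = €525.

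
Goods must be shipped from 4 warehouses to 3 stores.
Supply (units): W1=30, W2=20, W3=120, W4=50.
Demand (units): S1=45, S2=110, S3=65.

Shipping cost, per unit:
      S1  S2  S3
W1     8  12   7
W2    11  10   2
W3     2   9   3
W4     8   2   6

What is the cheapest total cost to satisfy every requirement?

A cheapest plan:
  W1–S2: 30 × 12 = 360
  W2–S3: 20 × 2 = 40
  W3–S1: 45 × 2 = 90
  W3–S2: 30 × 9 = 270
  W3–S3: 45 × 3 = 135
  W4–S2: 50 × 2 = 100
Total = 360 + 40 + 90 + 270 + 135 + 100 = 995.

995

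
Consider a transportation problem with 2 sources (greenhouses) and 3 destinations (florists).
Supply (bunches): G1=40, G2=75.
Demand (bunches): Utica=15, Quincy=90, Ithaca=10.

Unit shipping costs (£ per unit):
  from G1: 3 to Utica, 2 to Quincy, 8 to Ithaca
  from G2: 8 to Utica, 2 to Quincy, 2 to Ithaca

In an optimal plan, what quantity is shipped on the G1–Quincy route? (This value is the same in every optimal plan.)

The minimum-cost plan:
  G1 to Utica: 15 × £3 = £45
  G1 to Quincy: 25 × £2 = £50
  G2 to Quincy: 65 × £2 = £130
  G2 to Ithaca: 10 × £2 = £20
Total cost = £245.
So G1→Quincy carries 25 bunches.

25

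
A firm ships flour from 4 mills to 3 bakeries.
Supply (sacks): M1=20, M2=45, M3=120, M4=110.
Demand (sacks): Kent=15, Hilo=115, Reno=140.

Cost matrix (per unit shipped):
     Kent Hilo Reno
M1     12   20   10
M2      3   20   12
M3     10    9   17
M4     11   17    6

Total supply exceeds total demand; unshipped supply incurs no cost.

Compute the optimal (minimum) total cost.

Optimal allocation:
  M1 to Reno: 20 × 10 = 200
  M2 to Kent: 15 × 3 = 45
  M2 to Reno: 10 × 12 = 120
  M3 to Hilo: 115 × 9 = 1035
  M4 to Reno: 110 × 6 = 660
Total = 200 + 45 + 120 + 1035 + 660 = 2060.

2060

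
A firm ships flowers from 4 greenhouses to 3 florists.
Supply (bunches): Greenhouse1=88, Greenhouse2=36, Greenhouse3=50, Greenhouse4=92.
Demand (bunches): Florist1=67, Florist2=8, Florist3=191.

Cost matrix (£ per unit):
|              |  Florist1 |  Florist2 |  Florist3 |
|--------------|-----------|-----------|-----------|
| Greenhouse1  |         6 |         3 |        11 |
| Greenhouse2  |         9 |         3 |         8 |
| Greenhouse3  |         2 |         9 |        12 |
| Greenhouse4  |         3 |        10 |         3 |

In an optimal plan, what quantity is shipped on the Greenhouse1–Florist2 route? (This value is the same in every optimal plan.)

8

Solving gives:
  Greenhouse1–Florist1: 17 × £6 = £102
  Greenhouse1–Florist2: 8 × £3 = £24
  Greenhouse1–Florist3: 63 × £11 = £693
  Greenhouse2–Florist3: 36 × £8 = £288
  Greenhouse3–Florist1: 50 × £2 = £100
  Greenhouse4–Florist3: 92 × £3 = £276
Total cost = £1483.
So Greenhouse1→Florist2 carries 8 bunches.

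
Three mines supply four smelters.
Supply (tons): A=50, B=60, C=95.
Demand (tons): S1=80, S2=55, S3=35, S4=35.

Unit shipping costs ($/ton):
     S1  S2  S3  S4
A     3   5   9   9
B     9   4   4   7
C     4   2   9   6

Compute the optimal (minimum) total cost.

A cheapest plan:
  A to S1: 50 × $3 = $150
  B to S3: 35 × $4 = $140
  B to S4: 25 × $7 = $175
  C to S1: 30 × $4 = $120
  C to S2: 55 × $2 = $110
  C to S4: 10 × $6 = $60
Total = 150 + 140 + 175 + 120 + 110 + 60 = $755.

755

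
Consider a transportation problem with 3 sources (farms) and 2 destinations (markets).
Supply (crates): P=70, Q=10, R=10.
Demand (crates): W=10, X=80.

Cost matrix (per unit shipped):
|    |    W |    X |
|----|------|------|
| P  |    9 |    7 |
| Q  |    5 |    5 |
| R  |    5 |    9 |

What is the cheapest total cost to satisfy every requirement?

One minimum-cost allocation:
  P to X: 70 × 7 = 490
  Q to X: 10 × 5 = 50
  R to W: 10 × 5 = 50
Total = 490 + 50 + 50 = 590.

590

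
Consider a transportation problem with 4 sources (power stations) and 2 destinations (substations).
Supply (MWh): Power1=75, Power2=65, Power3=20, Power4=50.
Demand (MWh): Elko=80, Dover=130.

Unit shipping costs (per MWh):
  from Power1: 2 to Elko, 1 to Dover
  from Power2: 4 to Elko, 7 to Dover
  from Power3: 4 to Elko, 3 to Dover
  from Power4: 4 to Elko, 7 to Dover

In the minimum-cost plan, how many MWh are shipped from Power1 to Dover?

75

Optimal shipments:
  Power1–Dover: 75 × 1 = 75
  Power2–Elko: 65 × 4 = 260
  Power3–Dover: 20 × 3 = 60
  Power4–Elko: 15 × 4 = 60
  Power4–Dover: 35 × 7 = 245
Total cost = 700.
So Power1→Dover carries 75 MWh.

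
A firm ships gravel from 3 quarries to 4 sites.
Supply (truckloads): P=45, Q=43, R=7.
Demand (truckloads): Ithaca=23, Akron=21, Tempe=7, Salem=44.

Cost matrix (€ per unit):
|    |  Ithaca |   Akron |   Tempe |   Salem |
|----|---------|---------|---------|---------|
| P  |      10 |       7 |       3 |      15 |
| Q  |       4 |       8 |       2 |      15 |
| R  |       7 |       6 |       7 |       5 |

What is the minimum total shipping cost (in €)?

Optimal allocation:
  P to Akron: 21 truckloads
  P to Salem: 24 truckloads
  Q to Ithaca: 23 truckloads
  Q to Tempe: 7 truckloads
  Q to Salem: 13 truckloads
  R to Salem: 7 truckloads
Total cost = €843.

843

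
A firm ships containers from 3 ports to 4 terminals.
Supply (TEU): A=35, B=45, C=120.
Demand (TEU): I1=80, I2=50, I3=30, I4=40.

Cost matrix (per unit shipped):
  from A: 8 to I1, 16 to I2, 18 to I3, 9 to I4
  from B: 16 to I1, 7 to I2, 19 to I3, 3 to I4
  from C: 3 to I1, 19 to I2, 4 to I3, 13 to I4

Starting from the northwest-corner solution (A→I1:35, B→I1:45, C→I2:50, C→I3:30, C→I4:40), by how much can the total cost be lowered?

1440

Current plan cost = 35·8 + 45·16 + 50·19 + 30·4 + 40·13 = 2590.
Optimal plan:
  A→I4: 35 × 9 = 315
  B→I2: 45 × 7 = 315
  C→I1: 80 × 3 = 240
  C→I2: 5 × 19 = 95
  C→I3: 30 × 4 = 120
  C→I4: 5 × 13 = 65
Optimal cost = 1150.
Saving = 2590 − 1150 = 1440.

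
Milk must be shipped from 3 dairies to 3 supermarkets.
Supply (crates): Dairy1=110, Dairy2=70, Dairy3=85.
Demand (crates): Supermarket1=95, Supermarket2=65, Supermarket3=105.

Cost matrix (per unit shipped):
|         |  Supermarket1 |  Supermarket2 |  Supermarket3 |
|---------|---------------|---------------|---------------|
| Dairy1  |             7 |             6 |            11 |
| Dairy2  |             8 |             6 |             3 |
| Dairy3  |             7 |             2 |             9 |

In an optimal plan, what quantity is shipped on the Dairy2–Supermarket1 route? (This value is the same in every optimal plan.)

0

Solving gives:
  Dairy1 to Supermarket1: 95 × 7 = 665
  Dairy1 to Supermarket3: 15 × 11 = 165
  Dairy2 to Supermarket3: 70 × 3 = 210
  Dairy3 to Supermarket2: 65 × 2 = 130
  Dairy3 to Supermarket3: 20 × 9 = 180
Total cost = 1350.
The route Dairy2→Supermarket1 is not used.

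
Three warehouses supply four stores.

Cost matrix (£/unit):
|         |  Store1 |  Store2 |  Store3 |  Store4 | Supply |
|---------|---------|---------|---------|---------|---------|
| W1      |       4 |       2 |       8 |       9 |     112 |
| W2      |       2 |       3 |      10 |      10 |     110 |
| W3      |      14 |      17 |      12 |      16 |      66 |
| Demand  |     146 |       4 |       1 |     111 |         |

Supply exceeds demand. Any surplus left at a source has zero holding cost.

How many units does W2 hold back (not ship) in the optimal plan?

0

An optimal plan:
  W1–Store1: 36 units
  W1–Store2: 4 units
  W1–Store4: 72 units
  W2–Store1: 110 units
  W3–Store3: 1 units
  W3–Store4: 39 units
Total cost = £1656.
W2 ships 110 of its 110, leaving 0.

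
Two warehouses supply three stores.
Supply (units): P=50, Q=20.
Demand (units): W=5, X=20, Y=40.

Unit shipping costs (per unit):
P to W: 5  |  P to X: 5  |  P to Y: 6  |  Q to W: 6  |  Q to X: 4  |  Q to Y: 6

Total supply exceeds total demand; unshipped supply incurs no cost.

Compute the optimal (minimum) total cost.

Optimal allocation:
  P->W: 5 × 5 = 25
  P->Y: 40 × 6 = 240
  Q->X: 20 × 4 = 80
Total = 25 + 240 + 80 = 345.

345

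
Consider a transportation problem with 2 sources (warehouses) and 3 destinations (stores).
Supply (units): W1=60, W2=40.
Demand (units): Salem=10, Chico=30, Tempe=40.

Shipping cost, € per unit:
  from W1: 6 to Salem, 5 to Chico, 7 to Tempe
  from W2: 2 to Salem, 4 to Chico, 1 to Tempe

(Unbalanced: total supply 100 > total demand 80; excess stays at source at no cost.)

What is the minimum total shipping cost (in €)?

250

An optimal shipping plan:
  W1–Salem: 10 × €6 = €60
  W1–Chico: 30 × €5 = €150
  W2–Tempe: 40 × €1 = €40
Total = 60 + 150 + 40 = €250.
(Supply check: W1 ships 40; W2 ships 40.)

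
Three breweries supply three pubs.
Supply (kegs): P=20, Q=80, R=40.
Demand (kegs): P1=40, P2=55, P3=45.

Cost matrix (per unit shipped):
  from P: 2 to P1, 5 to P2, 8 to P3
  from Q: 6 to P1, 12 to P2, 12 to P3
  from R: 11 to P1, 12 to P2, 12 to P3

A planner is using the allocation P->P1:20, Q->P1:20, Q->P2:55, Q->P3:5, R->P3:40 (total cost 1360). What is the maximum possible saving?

60

Current plan cost = 20·2 + 20·6 + 55·12 + 5·12 + 40·12 = 1360.
Optimal plan:
  P->P2: 20 × 5 = 100
  Q->P1: 40 × 6 = 240
  Q->P3: 40 × 12 = 480
  R->P2: 35 × 12 = 420
  R->P3: 5 × 12 = 60
Optimal cost = 1300.
Saving = 1360 − 1300 = 60.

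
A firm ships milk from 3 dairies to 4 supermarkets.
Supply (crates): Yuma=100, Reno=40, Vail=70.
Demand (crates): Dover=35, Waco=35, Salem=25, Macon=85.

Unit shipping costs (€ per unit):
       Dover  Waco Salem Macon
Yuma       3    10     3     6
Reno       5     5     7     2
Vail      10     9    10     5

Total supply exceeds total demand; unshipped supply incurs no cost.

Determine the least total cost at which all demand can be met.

Optimal allocation:
  Yuma to Dover: 35 crates
  Yuma to Salem: 25 crates
  Yuma to Macon: 10 crates
  Reno to Waco: 35 crates
  Reno to Macon: 5 crates
  Vail to Macon: 70 crates
Total cost = €775.

775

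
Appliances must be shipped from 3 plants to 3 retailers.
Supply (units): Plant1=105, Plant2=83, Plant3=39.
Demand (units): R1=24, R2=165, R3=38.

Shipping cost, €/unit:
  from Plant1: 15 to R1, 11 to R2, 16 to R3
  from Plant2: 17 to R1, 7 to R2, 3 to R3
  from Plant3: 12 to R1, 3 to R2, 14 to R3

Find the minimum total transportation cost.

1797

Optimal allocation:
  Plant1→R1: 24 × €15 = €360
  Plant1→R2: 81 × €11 = €891
  Plant2→R2: 45 × €7 = €315
  Plant2→R3: 38 × €3 = €114
  Plant3→R2: 39 × €3 = €117
Total = 360 + 891 + 315 + 114 + 117 = €1797.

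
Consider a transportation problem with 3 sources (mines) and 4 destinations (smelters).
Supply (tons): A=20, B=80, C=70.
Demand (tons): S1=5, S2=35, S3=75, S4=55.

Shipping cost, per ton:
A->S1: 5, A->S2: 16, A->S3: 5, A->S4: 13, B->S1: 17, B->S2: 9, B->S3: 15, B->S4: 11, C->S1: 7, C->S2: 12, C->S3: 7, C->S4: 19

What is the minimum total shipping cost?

1470

A cheapest plan:
  A–S3: 20 × 5 = 100
  B–S2: 25 × 9 = 225
  B–S4: 55 × 11 = 605
  C–S1: 5 × 7 = 35
  C–S2: 10 × 12 = 120
  C–S3: 55 × 7 = 385
Total = 100 + 225 + 605 + 35 + 120 + 385 = 1470.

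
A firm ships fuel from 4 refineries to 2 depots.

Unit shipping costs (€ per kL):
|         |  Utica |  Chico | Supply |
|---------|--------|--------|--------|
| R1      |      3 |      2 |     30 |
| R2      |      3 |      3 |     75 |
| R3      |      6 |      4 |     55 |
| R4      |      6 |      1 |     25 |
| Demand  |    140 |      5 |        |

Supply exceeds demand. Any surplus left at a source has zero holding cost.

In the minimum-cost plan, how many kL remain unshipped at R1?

An optimal plan:
  R1–Utica: 30 × €3 = €90
  R2–Utica: 75 × €3 = €225
  R3–Utica: 35 × €6 = €210
  R4–Chico: 5 × €1 = €5
Total cost = €530.
R1 ships 30 of its 30, leaving 0.

0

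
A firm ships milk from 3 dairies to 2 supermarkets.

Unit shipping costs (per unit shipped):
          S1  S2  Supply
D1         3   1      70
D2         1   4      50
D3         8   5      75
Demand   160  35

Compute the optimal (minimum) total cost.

755

One minimum-cost allocation:
  D1–S1: 70 crates
  D2–S1: 50 crates
  D3–S1: 40 crates
  D3–S2: 35 crates
Total cost = 755.
(Supply check: D1 ships 70; D2 ships 50; D3 ships 75.)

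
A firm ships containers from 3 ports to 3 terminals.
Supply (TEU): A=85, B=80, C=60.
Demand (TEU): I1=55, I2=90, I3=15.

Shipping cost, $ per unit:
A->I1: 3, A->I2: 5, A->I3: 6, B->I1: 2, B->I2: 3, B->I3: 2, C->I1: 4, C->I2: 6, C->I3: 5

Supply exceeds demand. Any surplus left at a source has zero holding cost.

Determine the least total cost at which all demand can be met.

515

Optimal allocation:
  A→I1: 55 × $3 = $165
  A→I2: 25 × $5 = $125
  B→I2: 65 × $3 = $195
  B→I3: 15 × $2 = $30
Total = 165 + 125 + 195 + 30 = $515.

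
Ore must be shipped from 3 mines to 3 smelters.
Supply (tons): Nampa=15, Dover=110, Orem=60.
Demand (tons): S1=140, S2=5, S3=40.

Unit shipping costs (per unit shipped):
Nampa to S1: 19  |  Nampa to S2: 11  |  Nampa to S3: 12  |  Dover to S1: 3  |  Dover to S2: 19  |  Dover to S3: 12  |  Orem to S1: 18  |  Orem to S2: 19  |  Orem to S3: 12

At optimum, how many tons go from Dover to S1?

Solving gives:
  Nampa→S2: 5 tons
  Nampa→S3: 10 tons
  Dover→S1: 110 tons
  Orem→S1: 30 tons
  Orem→S3: 30 tons
Total cost = 1405.
So Dover→S1 carries 110 tons.

110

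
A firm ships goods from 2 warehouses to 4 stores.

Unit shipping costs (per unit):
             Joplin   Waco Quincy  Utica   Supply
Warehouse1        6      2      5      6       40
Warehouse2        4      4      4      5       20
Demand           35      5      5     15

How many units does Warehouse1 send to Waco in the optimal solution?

5

The minimum-cost plan:
  Warehouse1 to Joplin: 15 × 6 = 90
  Warehouse1 to Waco: 5 × 2 = 10
  Warehouse1 to Quincy: 5 × 5 = 25
  Warehouse1 to Utica: 15 × 6 = 90
  Warehouse2 to Joplin: 20 × 4 = 80
Total cost = 295.
So Warehouse1→Waco carries 5 units.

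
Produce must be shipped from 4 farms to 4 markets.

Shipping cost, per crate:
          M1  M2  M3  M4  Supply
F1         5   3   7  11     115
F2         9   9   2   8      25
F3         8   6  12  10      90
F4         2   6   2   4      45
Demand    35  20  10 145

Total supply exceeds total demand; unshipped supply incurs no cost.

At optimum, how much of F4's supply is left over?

0

Minimum-cost shipments:
  F1–M1: 35 crates
  F1–M2: 20 crates
  F2–M3: 10 crates
  F2–M4: 15 crates
  F3–M4: 85 crates
  F4–M4: 45 crates
Total cost = 1405.
F4 ships 45 of its 45, leaving 0.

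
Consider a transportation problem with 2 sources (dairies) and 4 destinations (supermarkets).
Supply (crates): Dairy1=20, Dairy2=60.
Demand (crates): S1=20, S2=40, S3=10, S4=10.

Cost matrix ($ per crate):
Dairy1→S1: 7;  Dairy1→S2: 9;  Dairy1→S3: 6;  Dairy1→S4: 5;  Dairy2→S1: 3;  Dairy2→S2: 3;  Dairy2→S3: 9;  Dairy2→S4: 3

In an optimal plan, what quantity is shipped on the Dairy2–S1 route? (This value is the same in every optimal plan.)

20

Solving gives:
  Dairy1->S3: 10 × $6 = $60
  Dairy1->S4: 10 × $5 = $50
  Dairy2->S1: 20 × $3 = $60
  Dairy2->S2: 40 × $3 = $120
Total cost = $290.
So Dairy2→S1 carries 20 crates.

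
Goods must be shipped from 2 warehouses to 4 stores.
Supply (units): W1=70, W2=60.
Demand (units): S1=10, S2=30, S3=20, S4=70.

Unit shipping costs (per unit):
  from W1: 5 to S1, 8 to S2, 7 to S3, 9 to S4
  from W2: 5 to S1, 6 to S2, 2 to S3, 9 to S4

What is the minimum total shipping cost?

900

One minimum-cost allocation:
  W1→S1: 10 × 5 = 50
  W1→S4: 60 × 9 = 540
  W2→S2: 30 × 6 = 180
  W2→S3: 20 × 2 = 40
  W2→S4: 10 × 9 = 90
Total = 50 + 540 + 180 + 40 + 90 = 900.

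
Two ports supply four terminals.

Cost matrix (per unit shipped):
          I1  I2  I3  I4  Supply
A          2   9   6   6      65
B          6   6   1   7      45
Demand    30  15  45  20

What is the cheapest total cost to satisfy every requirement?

360

Optimal allocation:
  A→I1: 30 × 2 = 60
  A→I2: 15 × 9 = 135
  A→I4: 20 × 6 = 120
  B→I3: 45 × 1 = 45
Total = 60 + 135 + 120 + 45 = 360.
(Supply check: A ships 65; B ships 45.)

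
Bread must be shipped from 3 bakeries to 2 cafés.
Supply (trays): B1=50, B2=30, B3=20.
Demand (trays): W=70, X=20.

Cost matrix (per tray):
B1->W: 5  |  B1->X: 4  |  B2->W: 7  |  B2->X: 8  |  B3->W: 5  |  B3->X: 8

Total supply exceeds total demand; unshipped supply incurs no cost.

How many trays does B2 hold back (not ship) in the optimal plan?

10

An optimal plan:
  B1 to W: 30 × 5 = 150
  B1 to X: 20 × 4 = 80
  B2 to W: 20 × 7 = 140
  B3 to W: 20 × 5 = 100
Total cost = 470.
B2 ships 20 of its 30, leaving 10.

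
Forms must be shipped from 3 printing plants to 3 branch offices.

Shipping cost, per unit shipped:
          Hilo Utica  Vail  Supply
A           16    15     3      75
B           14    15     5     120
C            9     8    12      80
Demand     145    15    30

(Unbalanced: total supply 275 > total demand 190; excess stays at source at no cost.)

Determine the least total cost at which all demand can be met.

1915

One minimum-cost allocation:
  A->Vail: 30 × 3 = 90
  B->Hilo: 80 × 14 = 1120
  C->Hilo: 65 × 9 = 585
  C->Utica: 15 × 8 = 120
Total = 90 + 1120 + 585 + 120 = 1915.
(Supply check: A ships 30; B ships 80; C ships 80.)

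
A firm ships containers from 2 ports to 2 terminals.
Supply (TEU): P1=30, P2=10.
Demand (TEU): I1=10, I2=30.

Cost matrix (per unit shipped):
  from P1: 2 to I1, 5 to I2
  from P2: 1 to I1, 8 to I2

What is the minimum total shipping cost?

160

An optimal shipping plan:
  P1 to I2: 30 × 5 = 150
  P2 to I1: 10 × 1 = 10
Total = 150 + 10 = 160.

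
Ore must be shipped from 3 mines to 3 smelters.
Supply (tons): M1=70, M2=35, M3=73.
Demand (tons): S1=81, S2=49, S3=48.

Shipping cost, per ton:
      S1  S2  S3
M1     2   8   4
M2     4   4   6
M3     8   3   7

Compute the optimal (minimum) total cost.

An optimal shipping plan:
  M1–S1: 46 × 2 = 92
  M1–S3: 24 × 4 = 96
  M2–S1: 35 × 4 = 140
  M3–S2: 49 × 3 = 147
  M3–S3: 24 × 7 = 168
Total = 92 + 96 + 140 + 147 + 168 = 643.
(Supply check: M1 ships 70; M2 ships 35; M3 ships 73.)

643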